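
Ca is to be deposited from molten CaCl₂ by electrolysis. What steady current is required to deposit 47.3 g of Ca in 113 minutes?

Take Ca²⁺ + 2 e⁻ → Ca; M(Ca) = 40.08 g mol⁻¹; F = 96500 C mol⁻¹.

n(Ca) = 47.3 / 40.08 = 1.180 mol.
n(e⁻) = 2 × 1.180 = 2.360 mol.
Q = n(e⁻)·F = 2.360 × 96500 = 227800 C.
I = Q/t = 227800 / 6780.0 s = 33.6 A.

33.6 A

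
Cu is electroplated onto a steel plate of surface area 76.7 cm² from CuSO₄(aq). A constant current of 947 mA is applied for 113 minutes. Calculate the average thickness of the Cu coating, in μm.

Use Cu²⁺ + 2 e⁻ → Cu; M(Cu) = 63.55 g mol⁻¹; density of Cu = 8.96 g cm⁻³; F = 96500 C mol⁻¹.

Q = I·t = 0.9470 × 6780.0 = 6421 C; n(e⁻) = 0.06654 mol.
n(Cu) = n(e⁻)/2 = 0.03327 mol, so m = 0.03327 × 63.55 = 2.114 g.
Volume = m/ρ = 2.114 / 8.96 = 0.2360 cm³.
Thickness = V/A = 0.2360 / 76.7 = 0.00308 cm = 30.8 μm.

30.8 μm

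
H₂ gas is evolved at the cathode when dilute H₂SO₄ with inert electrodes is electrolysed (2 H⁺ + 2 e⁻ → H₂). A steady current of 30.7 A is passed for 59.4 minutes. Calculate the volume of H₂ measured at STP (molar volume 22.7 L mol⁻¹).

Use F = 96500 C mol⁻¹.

Q = I·t = 30.70 A × 3564.0 s = 109400 C.
n(e⁻) = Q/F = 109400 / 96500 = 1.134 mol.
2 electrons are transferred per H₂ molecule, so n(H₂) = 1.134 / 2 = 0.5669 mol.
V = n × V_m = 0.5669 × 22.7 = 12.9 L.

12.9 L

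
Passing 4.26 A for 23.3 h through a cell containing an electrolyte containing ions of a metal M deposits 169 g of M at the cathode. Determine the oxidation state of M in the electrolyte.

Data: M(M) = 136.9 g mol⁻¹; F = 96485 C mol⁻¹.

Q = I·t = 4.260 A × 83880 s = 357300 C, so n(e⁻) = 357300/96485 = 3.703 mol.
n(M) deposited = 169 / 136.9 = 1.234 mol.
Electrons per atom = n(e⁻)/n(M) = 3.703 / 1.234 = 3.00 ≈ 3, so the ion is M³⁺.

+3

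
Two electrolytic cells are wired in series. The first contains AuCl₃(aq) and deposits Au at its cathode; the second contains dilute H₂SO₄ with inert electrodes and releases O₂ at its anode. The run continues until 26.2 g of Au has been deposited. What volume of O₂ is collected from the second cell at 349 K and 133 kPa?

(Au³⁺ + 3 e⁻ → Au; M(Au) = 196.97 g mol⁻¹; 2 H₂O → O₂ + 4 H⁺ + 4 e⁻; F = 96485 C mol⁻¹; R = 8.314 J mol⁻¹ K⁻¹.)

2.18 L

n(Au) = 26.2 / 196.97 = 0.1330 mol, so n(e⁻) = 3 × 0.1330 = 0.3990 mol.
The cells are in series, so the same 0.3990 mol of electrons passes through the second cell.
2 H₂O → O₂ + 4 H⁺ + 4 e⁻ — 4 mol e⁻ per mol O₂, so n(O₂) = 0.3990/4 = 0.09976 mol.
V = nRT/P = (0.09976 × 8.314 × 349) / (133 × 10³) = 0.00218 m³ = 2.18 L.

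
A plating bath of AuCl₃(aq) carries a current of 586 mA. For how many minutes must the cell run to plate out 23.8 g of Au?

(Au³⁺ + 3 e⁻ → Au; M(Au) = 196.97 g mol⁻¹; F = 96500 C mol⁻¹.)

995 min

n(Au) = m/M = 23.8 / 196.97 = 0.1208 mol.
Each Au atom requires 3 electrons, so n(e⁻) = 3 × 0.1208 = 0.3625 mol.
Q = n(e⁻)·F = 0.3625 × 96500 = 34980 C.
t = Q/I = 34980 / 0.5860 A = 59690 s = 995 min.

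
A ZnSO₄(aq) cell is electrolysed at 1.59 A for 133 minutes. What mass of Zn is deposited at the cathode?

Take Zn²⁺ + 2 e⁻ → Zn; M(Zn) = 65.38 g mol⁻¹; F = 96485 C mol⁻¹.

4.30 g

Q = I·t = 1.590 A × 7980.0 s = 12690 C.
n(e⁻) = Q/F = 12690 / 96485 = 0.1315 mol.
Zn²⁺ + 2 e⁻ → Zn, so n(Zn) = n(e⁻)/2 = 0.06575 mol.
m = n·M = 0.06575 × 65.38 = 4.30 g.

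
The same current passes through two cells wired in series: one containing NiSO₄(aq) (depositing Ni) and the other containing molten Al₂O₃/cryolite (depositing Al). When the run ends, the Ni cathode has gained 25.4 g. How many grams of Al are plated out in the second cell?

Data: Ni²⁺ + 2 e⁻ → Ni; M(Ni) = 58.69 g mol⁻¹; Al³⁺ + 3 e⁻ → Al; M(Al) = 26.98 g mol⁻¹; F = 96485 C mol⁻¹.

n(Ni) = 25.4 / 58.69 = 0.4328 mol.
Since Ni²⁺ + 2 e⁻ → Ni, n(e⁻) passed = 2 × 0.4328 = 0.8656 mol.
Cells in series carry the same charge, so the same 0.8656 mol of electrons passes through cell 2.
Al³⁺ + 3 e⁻ → Al, so n(Al) = 0.8656 / 3 = 0.2885 mol.
m(Al) = 0.2885 × 26.98 = 7.78 g.

7.78 g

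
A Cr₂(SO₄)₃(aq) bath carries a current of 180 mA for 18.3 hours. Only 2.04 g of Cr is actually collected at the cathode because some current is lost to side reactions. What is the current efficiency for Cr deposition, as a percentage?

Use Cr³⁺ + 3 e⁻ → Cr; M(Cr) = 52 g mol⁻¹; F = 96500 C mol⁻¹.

Q = I·t = 0.1800 × 65880 = 11860 C; n(e⁻) = 11860/96500 = 0.1229 mol.
Theoretical n(Cr) = n(e⁻)/3 = 0.04096 mol, i.e. m_theo = 0.04096 × 52 = 2.130 g.
Efficiency = m_actual / m_theo = 2.04 / 2.130 = 95.8 %.

95.8 %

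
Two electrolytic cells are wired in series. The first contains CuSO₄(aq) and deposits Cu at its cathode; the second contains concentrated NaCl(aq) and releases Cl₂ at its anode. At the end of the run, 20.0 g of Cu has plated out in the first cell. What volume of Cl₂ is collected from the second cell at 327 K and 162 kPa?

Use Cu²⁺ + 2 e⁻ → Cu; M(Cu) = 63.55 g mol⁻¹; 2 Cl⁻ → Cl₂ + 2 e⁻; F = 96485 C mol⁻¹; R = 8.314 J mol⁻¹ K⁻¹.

n(Cu) = 20.0 / 63.55 = 0.3147 mol, so n(e⁻) = 2 × 0.3147 = 0.6294 mol.
The cells are in series, so the same 0.6294 mol of electrons passes through the second cell.
2 Cl⁻ → Cl₂ + 2 e⁻ — 2 mol e⁻ per mol Cl₂, so n(Cl₂) = 0.6294/2 = 0.3147 mol.
V = nRT/P = (0.3147 × 8.314 × 327) / (162 × 10³) = 0.00528 m³ = 5.28 L.

5.28 L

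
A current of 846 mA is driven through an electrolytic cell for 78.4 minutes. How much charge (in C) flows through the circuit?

Q = I·t = 0.8460 A × 4704.0 s = 3980 C.

3980 C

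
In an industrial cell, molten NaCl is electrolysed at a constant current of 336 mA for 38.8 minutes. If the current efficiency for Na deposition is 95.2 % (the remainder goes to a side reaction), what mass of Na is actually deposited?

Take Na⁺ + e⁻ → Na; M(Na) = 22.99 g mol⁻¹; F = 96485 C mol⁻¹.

0.177 g

Q = I·t = 0.3360 × 2328.0 = 782.2 C.
n(e⁻) = 782.2/96485 = 0.008107 mol; theoretically n(Na) = 0.008107/1 = 0.008107 mol, m_theo = 0.1864 g.
At 95.2 % efficiency, m_actual = 0.952 × 0.1864 = 0.177 g.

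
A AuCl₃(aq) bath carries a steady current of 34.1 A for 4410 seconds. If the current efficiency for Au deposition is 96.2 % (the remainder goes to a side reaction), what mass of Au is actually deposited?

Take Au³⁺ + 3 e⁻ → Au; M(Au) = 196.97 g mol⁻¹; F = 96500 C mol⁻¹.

98.4 g

Q = I·t = 34.10 × 4410.0 = 150400 C.
n(e⁻) = 150400/96500 = 1.558 mol; theoretically n(Au) = 1.558/3 = 0.5195 mol, m_theo = 102.3 g.
At 96.2 % efficiency, m_actual = 0.962 × 102.3 = 98.4 g.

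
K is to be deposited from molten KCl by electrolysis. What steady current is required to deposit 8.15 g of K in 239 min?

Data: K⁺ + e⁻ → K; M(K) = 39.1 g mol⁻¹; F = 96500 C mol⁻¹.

1.40 A

n(K) = 8.15 / 39.1 = 0.2084 mol.
n(e⁻) = 1 × 0.2084 = 0.2084 mol.
Q = n(e⁻)·F = 0.2084 × 96500 = 20110 C.
I = Q/t = 20110 / 14340 s = 1.40 A.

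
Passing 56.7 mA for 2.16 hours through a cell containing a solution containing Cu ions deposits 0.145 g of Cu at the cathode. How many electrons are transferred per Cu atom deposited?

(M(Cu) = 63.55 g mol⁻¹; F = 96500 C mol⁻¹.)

2

Q = I·t = 0.05670 A × 7776.0 s = 440.9 C, so n(e⁻) = 440.9/96500 = 0.004569 mol.
n(Cu) deposited = 0.145 / 63.55 = 0.002282 mol.
Electrons per atom = n(e⁻)/n(Cu) = 0.004569 / 0.002282 = 2.00 ≈ 2, so the ion is Cu²⁺.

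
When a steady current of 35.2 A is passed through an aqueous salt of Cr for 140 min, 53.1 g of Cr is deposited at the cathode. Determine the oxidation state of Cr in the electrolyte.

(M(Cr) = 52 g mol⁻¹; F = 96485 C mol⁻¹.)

Q = I·t = 35.20 A × 8400.0 s = 295700 C, so n(e⁻) = 295700/96485 = 3.065 mol.
n(Cr) deposited = 53.1 / 52 = 1.021 mol.
Electrons per atom = n(e⁻)/n(Cr) = 3.065 / 1.021 = 3.00 ≈ 3, so the ion is Cr³⁺.

+3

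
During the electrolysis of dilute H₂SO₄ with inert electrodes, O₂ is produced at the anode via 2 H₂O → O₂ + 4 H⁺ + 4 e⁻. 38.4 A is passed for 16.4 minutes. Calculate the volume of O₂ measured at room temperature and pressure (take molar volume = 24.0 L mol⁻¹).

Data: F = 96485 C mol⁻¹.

Q = I·t = 38.40 A × 984.00 s = 37790 C.
n(e⁻) = Q/F = 37790 / 96485 = 0.3916 mol.
4 electrons are transferred per O₂ molecule, so n(O₂) = 0.3916 / 4 = 0.09791 mol.
V = n × V_m = 0.09791 × 24.0 = 2.35 L.

2.35 L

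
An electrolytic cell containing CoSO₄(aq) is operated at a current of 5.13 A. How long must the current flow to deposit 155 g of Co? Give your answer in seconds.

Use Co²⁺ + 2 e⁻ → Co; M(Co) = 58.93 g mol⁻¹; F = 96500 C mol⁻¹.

99000 s

n(Co) = m/M = 155 / 58.93 = 2.630 mol.
Each Co atom requires 2 electrons, so n(e⁻) = 2 × 2.630 = 5.260 mol.
Q = n(e⁻)·F = 5.260 × 96500 = 507600 C.
t = Q/I = 507600 / 5.130 A = 98950 s.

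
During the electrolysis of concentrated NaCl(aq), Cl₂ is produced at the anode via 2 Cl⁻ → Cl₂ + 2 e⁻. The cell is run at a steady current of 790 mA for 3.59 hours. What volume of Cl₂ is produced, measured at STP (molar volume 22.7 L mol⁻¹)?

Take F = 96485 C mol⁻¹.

Q = I·t = 0.7900 A × 12924 s = 10210 C.
n(e⁻) = Q/F = 10210 / 96485 = 0.1058 mol.
2 electrons are transferred per Cl₂ molecule, so n(Cl₂) = 0.1058 / 2 = 0.05291 mol.
V = n × V_m = 0.05291 × 22.7 = 1.20 L.

1.20 L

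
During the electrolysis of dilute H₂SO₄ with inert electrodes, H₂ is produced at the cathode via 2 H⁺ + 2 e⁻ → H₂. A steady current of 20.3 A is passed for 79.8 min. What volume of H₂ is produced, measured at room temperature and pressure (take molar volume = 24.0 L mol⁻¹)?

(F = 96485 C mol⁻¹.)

12.1 L

Q = I·t = 20.30 A × 4788.0 s = 97200 C.
n(e⁻) = Q/F = 97200 / 96485 = 1.007 mol.
2 electrons are transferred per H₂ molecule, so n(H₂) = 1.007 / 2 = 0.5037 mol.
V = n × V_m = 0.5037 × 24.0 = 12.1 L.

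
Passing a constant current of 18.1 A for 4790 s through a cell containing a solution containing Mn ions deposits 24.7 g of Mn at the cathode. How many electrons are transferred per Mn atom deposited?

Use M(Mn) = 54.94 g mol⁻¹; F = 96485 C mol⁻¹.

Q = I·t = 18.10 A × 4790.0 s = 86700 C, so n(e⁻) = 86700/96485 = 0.8986 mol.
n(Mn) deposited = 24.7 / 54.94 = 0.4496 mol.
Electrons per atom = n(e⁻)/n(Mn) = 0.8986 / 0.4496 = 2.00 ≈ 2, so the ion is Mn²⁺.

2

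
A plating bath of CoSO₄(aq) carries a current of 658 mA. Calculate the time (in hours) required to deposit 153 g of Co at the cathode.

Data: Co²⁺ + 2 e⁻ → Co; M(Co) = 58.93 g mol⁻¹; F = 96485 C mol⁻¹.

n(Co) = m/M = 153 / 58.93 = 2.596 mol.
Each Co atom requires 2 electrons, so n(e⁻) = 2 × 2.596 = 5.193 mol.
Q = n(e⁻)·F = 5.193 × 96485 = 501000 C.
t = Q/I = 501000 / 0.6580 A = 761400 s = 212 h.

212 h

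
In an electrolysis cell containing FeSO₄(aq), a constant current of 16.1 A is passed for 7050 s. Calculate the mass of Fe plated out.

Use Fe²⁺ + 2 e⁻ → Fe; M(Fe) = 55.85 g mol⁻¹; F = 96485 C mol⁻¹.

32.9 g

Q = I·t = 16.10 A × 7050.0 s = 113500 C.
n(e⁻) = Q/F = 113500 / 96485 = 1.176 mol.
Fe²⁺ + 2 e⁻ → Fe, so n(Fe) = n(e⁻)/2 = 0.5882 mol.
m = n·M = 0.5882 × 55.85 = 32.9 g.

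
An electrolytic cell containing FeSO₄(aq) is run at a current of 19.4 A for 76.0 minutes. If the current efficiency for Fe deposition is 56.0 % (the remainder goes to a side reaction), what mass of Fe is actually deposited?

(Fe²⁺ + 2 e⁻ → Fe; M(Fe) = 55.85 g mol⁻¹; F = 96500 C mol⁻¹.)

14.3 g

Q = I·t = 19.40 × 4560.0 = 88460 C.
n(e⁻) = 88460/96500 = 0.9167 mol; theoretically n(Fe) = 0.9167/2 = 0.4584 mol, m_theo = 25.60 g.
At 56.0 % efficiency, m_actual = 0.560 × 25.60 = 14.3 g.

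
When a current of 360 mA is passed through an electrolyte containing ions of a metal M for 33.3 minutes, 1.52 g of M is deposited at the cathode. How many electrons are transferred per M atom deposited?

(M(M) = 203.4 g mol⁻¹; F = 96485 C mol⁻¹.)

1

Q = I·t = 0.3600 A × 1998.0 s = 719.3 C, so n(e⁻) = 719.3/96485 = 0.007455 mol.
n(M) deposited = 1.52 / 203.4 = 0.007473 mol.
Electrons per atom = n(e⁻)/n(M) = 0.007455 / 0.007473 = 0.998 ≈ 1, so the ion is M⁺.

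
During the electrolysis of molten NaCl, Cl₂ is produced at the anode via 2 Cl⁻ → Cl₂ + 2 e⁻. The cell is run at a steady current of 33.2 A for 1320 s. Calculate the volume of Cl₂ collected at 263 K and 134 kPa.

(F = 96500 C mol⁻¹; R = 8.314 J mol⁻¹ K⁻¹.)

Q = I·t = 33.20 A × 1320.0 s = 43820 C.
n(e⁻) = Q/F = 43820 / 96500 = 0.4541 mol.
2 electrons are transferred per Cl₂ molecule, so n(Cl₂) = 0.4541 / 2 = 0.2271 mol.
V = nRT/P = (0.2271 × 8.314 × 263) / (134 × 10³ Pa) = 0.00371 m³ = 3.71 L.

3.71 L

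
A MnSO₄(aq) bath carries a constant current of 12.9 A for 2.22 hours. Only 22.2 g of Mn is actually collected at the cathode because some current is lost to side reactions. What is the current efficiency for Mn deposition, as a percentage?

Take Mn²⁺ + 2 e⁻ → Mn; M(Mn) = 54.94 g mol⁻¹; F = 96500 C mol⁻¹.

75.6 %

Q = I·t = 12.90 × 7992.0 = 103100 C; n(e⁻) = 103100/96500 = 1.068 mol.
Theoretical n(Mn) = n(e⁻)/2 = 0.5342 mol, i.e. m_theo = 0.5342 × 54.94 = 29.35 g.
Efficiency = m_actual / m_theo = 22.2 / 29.35 = 75.6 %.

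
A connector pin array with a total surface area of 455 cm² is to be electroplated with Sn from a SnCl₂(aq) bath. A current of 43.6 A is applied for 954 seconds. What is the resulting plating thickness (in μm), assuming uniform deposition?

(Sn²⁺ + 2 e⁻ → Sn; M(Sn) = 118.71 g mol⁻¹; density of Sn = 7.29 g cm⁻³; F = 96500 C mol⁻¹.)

77.1 μm

Q = I·t = 43.60 × 954.00 = 41590 C; n(e⁻) = 0.4310 mol.
n(Sn) = n(e⁻)/2 = 0.2155 mol, so m = 0.2155 × 118.71 = 25.58 g.
Volume = m/ρ = 25.58 / 7.29 = 3.509 cm³.
Thickness = V/A = 3.509 / 455 = 0.00771 cm = 77.1 μm.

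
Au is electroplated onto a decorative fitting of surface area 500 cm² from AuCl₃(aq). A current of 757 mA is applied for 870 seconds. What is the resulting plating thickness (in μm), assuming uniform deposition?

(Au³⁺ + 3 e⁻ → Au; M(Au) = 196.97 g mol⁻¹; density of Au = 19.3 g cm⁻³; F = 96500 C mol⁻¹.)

0.464 μm

Q = I·t = 0.7570 × 870.00 = 658.6 C; n(e⁻) = 0.006825 mol.
n(Au) = n(e⁻)/3 = 0.002275 mol, so m = 0.002275 × 196.97 = 0.4481 g.
Volume = m/ρ = 0.4481 / 19.3 = 0.02322 cm³.
Thickness = V/A = 0.02322 / 500 = 4.64 × 10⁻⁵ cm = 0.464 μm.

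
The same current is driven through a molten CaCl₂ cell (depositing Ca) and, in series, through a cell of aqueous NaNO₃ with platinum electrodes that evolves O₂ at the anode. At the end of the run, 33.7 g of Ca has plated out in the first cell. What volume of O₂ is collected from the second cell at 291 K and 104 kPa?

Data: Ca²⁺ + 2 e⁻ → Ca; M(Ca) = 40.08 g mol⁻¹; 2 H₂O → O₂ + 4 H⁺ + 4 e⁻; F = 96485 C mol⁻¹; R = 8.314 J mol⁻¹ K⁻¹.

9.78 L

n(Ca) = 33.7 / 40.08 = 0.8408 mol, so n(e⁻) = 2 × 0.8408 = 1.682 mol.
The cells are in series, so the same 1.682 mol of electrons passes through the second cell.
2 H₂O → O₂ + 4 H⁺ + 4 e⁻ — 4 mol e⁻ per mol O₂, so n(O₂) = 1.682/4 = 0.4204 mol.
V = nRT/P = (0.4204 × 8.314 × 291) / (104 × 10³) = 0.00978 m³ = 9.78 L.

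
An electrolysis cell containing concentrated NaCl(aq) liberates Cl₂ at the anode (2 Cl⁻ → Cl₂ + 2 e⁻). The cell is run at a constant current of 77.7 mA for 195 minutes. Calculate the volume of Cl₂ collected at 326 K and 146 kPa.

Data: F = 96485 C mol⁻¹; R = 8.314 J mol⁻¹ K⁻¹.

0.0875 L

Q = I·t = 0.07770 A × 11700 s = 909.1 C.
n(e⁻) = Q/F = 909.1 / 96485 = 0.009422 mol.
2 electrons are transferred per Cl₂ molecule, so n(Cl₂) = 0.009422 / 2 = 0.004711 mol.
V = nRT/P = (0.004711 × 8.314 × 326) / (146 × 10³ Pa) = 8.75 × 10⁻⁵ m³ = 0.0875 L.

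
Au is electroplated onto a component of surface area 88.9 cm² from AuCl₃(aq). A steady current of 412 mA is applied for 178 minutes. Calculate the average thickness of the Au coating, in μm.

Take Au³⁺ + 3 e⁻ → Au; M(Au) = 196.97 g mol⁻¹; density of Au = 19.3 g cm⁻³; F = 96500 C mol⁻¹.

17.4 μm

Q = I·t = 0.4120 × 10680 = 4400 C; n(e⁻) = 0.04560 mol.
n(Au) = n(e⁻)/3 = 0.01520 mol, so m = 0.01520 × 196.97 = 2.994 g.
Volume = m/ρ = 2.994 / 19.3 = 0.1551 cm³.
Thickness = V/A = 0.1551 / 88.9 = 0.00174 cm = 17.4 μm.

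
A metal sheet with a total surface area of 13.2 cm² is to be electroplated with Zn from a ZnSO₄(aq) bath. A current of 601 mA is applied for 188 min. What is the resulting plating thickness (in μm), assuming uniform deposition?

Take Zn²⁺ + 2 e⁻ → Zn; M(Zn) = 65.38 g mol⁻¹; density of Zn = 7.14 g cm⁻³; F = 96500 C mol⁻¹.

Q = I·t = 0.6010 × 11280 = 6779 C; n(e⁻) = 0.07025 mol.
n(Zn) = n(e⁻)/2 = 0.03513 mol, so m = 0.03513 × 65.38 = 2.297 g.
Volume = m/ρ = 2.297 / 7.14 = 0.3216 cm³.
Thickness = V/A = 0.3216 / 13.2 = 0.0244 cm = 244 μm.

244 μm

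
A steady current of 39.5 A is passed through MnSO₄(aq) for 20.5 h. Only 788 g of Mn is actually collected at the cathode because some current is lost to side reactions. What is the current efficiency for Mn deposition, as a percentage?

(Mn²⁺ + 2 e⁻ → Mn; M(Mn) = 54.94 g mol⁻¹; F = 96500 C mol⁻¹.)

Q = I·t = 39.50 × 73800 = 2915000 C; n(e⁻) = 2915000/96500 = 30.21 mol.
Theoretical n(Mn) = n(e⁻)/2 = 15.10 mol, i.e. m_theo = 15.10 × 54.94 = 829.8 g.
Efficiency = m_actual / m_theo = 788 / 829.8 = 95.0 %.

95.0 %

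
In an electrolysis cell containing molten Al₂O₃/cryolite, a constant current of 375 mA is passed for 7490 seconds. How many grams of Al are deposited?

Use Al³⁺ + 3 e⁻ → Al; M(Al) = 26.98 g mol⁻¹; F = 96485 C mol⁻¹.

0.262 g

Q = I·t = 0.3750 A × 7490.0 s = 2809 C.
n(e⁻) = Q/F = 2809 / 96485 = 0.02911 mol.
Al³⁺ + 3 e⁻ → Al, so n(Al) = n(e⁻)/3 = 0.009704 mol.
m = n·M = 0.009704 × 26.98 = 0.262 g.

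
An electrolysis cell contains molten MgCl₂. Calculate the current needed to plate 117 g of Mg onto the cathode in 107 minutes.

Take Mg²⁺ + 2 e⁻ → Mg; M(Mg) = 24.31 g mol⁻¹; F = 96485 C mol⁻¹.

n(Mg) = 117 / 24.31 = 4.813 mol.
n(e⁻) = 2 × 4.813 = 9.626 mol.
Q = n(e⁻)·F = 9.626 × 96485 = 928700 C.
I = Q/t = 928700 / 6420.0 s = 145 A.

145 A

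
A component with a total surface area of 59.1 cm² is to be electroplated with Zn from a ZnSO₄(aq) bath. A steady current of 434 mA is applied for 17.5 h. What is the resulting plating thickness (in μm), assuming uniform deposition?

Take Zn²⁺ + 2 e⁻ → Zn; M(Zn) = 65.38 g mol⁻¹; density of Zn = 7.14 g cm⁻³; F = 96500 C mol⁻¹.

219 μm

Q = I·t = 0.4340 × 63000 = 27340 C; n(e⁻) = 0.2833 mol.
n(Zn) = n(e⁻)/2 = 0.1417 mol, so m = 0.1417 × 65.38 = 9.262 g.
Volume = m/ρ = 9.262 / 7.14 = 1.297 cm³.
Thickness = V/A = 1.297 / 59.1 = 0.0219 cm = 219 μm.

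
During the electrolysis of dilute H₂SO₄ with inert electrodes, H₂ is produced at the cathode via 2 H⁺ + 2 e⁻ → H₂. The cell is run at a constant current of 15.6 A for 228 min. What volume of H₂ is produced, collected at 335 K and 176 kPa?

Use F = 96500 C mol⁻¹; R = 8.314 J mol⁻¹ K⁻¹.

Q = I·t = 15.60 A × 13680 s = 213400 C.
n(e⁻) = Q/F = 213400 / 96500 = 2.211 mol.
2 electrons are transferred per H₂ molecule, so n(H₂) = 2.211 / 2 = 1.106 mol.
V = nRT/P = (1.106 × 8.314 × 335) / (176 × 10³ Pa) = 0.0175 m³ = 17.5 L.

17.5 L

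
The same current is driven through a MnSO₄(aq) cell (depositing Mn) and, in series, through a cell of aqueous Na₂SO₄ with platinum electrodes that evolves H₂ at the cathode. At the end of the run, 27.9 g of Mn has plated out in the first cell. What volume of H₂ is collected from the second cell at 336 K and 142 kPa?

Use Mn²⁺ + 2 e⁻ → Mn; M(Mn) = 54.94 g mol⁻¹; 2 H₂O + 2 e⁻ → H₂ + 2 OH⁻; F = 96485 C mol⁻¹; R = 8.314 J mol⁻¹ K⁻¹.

n(Mn) = 27.9 / 54.94 = 0.5078 mol, so n(e⁻) = 2 × 0.5078 = 1.016 mol.
The cells are in series, so the same 1.016 mol of electrons passes through the second cell.
2 H₂O + 2 e⁻ → H₂ + 2 OH⁻ — 2 mol e⁻ per mol H₂, so n(H₂) = 1.016/2 = 0.5078 mol.
V = nRT/P = (0.5078 × 8.314 × 336) / (142 × 10³) = 0.00999 m³ = 9.99 L.

9.99 L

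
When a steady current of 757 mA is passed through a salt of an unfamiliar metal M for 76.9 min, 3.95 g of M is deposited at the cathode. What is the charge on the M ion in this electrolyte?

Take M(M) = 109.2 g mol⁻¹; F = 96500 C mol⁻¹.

+1

Q = I·t = 0.7570 A × 4614.0 s = 3493 C, so n(e⁻) = 3493/96500 = 0.03619 mol.
n(M) deposited = 3.95 / 109.2 = 0.03617 mol.
Electrons per atom = n(e⁻)/n(M) = 0.03619 / 0.03617 = 1.00 ≈ 1, so the ion is M⁺.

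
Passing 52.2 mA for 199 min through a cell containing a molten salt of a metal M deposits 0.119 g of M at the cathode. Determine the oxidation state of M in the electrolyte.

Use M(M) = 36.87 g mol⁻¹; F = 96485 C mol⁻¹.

Q = I·t = 0.05220 A × 11940 s = 623.3 C, so n(e⁻) = 623.3/96485 = 0.006460 mol.
n(M) deposited = 0.119 / 36.87 = 0.003228 mol.
Electrons per atom = n(e⁻)/n(M) = 0.006460 / 0.003228 = 2.00 ≈ 2, so the ion is M²⁺.

+2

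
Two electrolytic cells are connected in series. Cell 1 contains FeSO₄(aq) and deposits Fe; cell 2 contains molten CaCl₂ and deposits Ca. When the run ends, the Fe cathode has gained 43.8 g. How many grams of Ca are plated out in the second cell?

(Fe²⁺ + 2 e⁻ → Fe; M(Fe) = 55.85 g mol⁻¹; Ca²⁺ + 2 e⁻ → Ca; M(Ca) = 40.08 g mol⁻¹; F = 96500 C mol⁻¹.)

31.4 g

n(Fe) = 43.8 / 55.85 = 0.7842 mol.
Since Fe²⁺ + 2 e⁻ → Fe, n(e⁻) passed = 2 × 0.7842 = 1.568 mol.
Cells in series carry the same charge, so the same 1.568 mol of electrons passes through cell 2.
Ca²⁺ + 2 e⁻ → Ca, so n(Ca) = 1.568 / 2 = 0.7842 mol.
m(Ca) = 0.7842 × 40.08 = 31.4 g.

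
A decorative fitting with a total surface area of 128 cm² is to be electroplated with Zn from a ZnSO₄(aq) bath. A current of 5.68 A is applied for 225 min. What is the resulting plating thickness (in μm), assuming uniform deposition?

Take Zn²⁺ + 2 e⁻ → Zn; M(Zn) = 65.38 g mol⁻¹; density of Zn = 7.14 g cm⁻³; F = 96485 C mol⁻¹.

284 μm

Q = I·t = 5.680 × 13500 = 76680 C; n(e⁻) = 0.7947 mol.
n(Zn) = n(e⁻)/2 = 0.3974 mol, so m = 0.3974 × 65.38 = 25.98 g.
Volume = m/ρ = 25.98 / 7.14 = 3.639 cm³.
Thickness = V/A = 3.639 / 128 = 0.0284 cm = 284 μm.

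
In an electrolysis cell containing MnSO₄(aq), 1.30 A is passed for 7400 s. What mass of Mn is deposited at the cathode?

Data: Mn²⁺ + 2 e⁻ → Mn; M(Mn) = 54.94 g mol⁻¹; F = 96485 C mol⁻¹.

Q = I·t = 1.300 A × 7400.0 s = 9620 C.
n(e⁻) = Q/F = 9620 / 96485 = 0.09970 mol.
Mn²⁺ + 2 e⁻ → Mn, so n(Mn) = n(e⁻)/2 = 0.04985 mol.
m = n·M = 0.04985 × 54.94 = 2.74 g.

2.74 g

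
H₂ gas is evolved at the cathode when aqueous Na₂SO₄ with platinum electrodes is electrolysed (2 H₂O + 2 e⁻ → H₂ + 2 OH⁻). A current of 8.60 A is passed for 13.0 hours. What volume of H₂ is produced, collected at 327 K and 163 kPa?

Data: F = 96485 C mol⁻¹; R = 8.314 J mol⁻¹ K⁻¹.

34.8 L

Q = I·t = 8.600 A × 46800 s = 402500 C.
n(e⁻) = Q/F = 402500 / 96485 = 4.171 mol.
2 electrons are transferred per H₂ molecule, so n(H₂) = 4.171 / 2 = 2.086 mol.
V = nRT/P = (2.086 × 8.314 × 327) / (163 × 10³ Pa) = 0.0348 m³ = 34.8 L.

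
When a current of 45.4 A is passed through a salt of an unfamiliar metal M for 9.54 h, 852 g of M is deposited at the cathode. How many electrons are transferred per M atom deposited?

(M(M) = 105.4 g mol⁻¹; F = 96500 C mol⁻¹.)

2

Q = I·t = 45.40 A × 34344 s = 1559000 C, so n(e⁻) = 1559000/96500 = 16.16 mol.
n(M) deposited = 852 / 105.4 = 8.083 mol.
Electrons per atom = n(e⁻)/n(M) = 16.16 / 8.083 = 2.00 ≈ 2, so the ion is M²⁺.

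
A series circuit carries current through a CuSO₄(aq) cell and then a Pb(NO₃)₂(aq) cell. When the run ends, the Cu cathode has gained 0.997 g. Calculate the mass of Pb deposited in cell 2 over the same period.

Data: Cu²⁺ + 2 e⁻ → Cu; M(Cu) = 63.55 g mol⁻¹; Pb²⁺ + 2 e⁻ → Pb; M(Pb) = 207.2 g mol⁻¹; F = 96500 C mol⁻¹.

3.25 g

n(Cu) = 0.997 / 63.55 = 0.01569 mol.
Since Cu²⁺ + 2 e⁻ → Cu, n(e⁻) passed = 2 × 0.01569 = 0.03138 mol.
Cells in series carry the same charge, so the same 0.03138 mol of electrons passes through cell 2.
Pb²⁺ + 2 e⁻ → Pb, so n(Pb) = 0.03138 / 2 = 0.01569 mol.
m(Pb) = 0.01569 × 207.2 = 3.25 g.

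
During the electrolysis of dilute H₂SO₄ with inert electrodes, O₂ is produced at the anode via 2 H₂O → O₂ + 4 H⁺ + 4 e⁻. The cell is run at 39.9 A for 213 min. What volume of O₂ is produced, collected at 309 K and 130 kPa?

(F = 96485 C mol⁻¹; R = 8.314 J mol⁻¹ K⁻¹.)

Q = I·t = 39.90 A × 12780 s = 509900 C.
n(e⁻) = Q/F = 509900 / 96485 = 5.285 mol.
4 electrons are transferred per O₂ molecule, so n(O₂) = 5.285 / 4 = 1.321 mol.
V = nRT/P = (1.321 × 8.314 × 309) / (130 × 10³ Pa) = 0.0261 m³ = 26.1 L.

26.1 L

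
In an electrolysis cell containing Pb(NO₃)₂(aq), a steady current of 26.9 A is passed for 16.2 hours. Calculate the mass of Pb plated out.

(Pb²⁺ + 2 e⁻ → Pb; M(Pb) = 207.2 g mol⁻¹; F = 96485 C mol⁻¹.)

1680 g

Q = I·t = 26.90 A × 58320 s = 1569000 C.
n(e⁻) = Q/F = 1569000 / 96485 = 16.26 mol.
Pb²⁺ + 2 e⁻ → Pb, so n(Pb) = n(e⁻)/2 = 8.130 mol.
m = n·M = 8.130 × 207.2 = 1680 g.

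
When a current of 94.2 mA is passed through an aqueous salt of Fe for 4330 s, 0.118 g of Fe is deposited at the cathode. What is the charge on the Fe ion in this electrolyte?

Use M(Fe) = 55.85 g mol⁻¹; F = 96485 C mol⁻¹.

+2

Q = I·t = 0.09420 A × 4330.0 s = 407.9 C, so n(e⁻) = 407.9/96485 = 0.004227 mol.
n(Fe) deposited = 0.118 / 55.85 = 0.002113 mol.
Electrons per atom = n(e⁻)/n(Fe) = 0.004227 / 0.002113 = 2.00 ≈ 2, so the ion is Fe²⁺.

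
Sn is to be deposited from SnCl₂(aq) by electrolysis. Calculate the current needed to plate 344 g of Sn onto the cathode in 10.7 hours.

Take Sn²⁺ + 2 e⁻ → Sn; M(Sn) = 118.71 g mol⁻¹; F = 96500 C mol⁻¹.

n(Sn) = 344 / 118.71 = 2.898 mol.
n(e⁻) = 2 × 2.898 = 5.796 mol.
Q = n(e⁻)·F = 5.796 × 96500 = 559300 C.
I = Q/t = 559300 / 38520 s = 14.5 A.

14.5 A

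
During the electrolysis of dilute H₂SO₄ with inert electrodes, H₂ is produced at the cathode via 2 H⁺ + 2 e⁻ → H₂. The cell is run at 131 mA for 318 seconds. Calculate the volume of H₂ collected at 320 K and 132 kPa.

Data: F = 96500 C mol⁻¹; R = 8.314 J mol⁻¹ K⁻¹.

0.00435 L

Q = I·t = 0.1310 A × 318.00 s = 41.66 C.
n(e⁻) = Q/F = 41.66 / 96500 = 0.0004317 mol.
2 electrons are transferred per H₂ molecule, so n(H₂) = 0.0004317 / 2 = 0.0002158 mol.
V = nRT/P = (0.0002158 × 8.314 × 320) / (132 × 10³ Pa) = 4.35 × 10⁻⁶ m³ = 0.00435 L.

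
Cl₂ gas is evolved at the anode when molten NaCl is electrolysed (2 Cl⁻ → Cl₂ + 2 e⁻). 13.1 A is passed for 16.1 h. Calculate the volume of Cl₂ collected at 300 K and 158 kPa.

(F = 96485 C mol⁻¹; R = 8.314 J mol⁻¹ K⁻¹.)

Q = I·t = 13.10 A × 57960 s = 759300 C.
n(e⁻) = Q/F = 759300 / 96485 = 7.869 mol.
2 electrons are transferred per Cl₂ molecule, so n(Cl₂) = 7.869 / 2 = 3.935 mol.
V = nRT/P = (3.935 × 8.314 × 300) / (158 × 10³ Pa) = 0.0621 m³ = 62.1 L.

62.1 L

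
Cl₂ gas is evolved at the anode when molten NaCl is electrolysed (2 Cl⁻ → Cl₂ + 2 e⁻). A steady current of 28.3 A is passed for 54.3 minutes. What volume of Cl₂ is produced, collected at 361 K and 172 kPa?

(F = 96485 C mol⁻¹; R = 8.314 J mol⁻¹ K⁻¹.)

8.34 L

Q = I·t = 28.30 A × 3258.0 s = 92200 C.
n(e⁻) = Q/F = 92200 / 96485 = 0.9556 mol.
2 electrons are transferred per Cl₂ molecule, so n(Cl₂) = 0.9556 / 2 = 0.4778 mol.
V = nRT/P = (0.4778 × 8.314 × 361) / (172 × 10³ Pa) = 0.00834 m³ = 8.34 L.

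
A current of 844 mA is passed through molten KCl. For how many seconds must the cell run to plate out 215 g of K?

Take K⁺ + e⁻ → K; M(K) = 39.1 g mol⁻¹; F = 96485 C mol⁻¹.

6.29 × 10⁵ s

n(K) = m/M = 215 / 39.1 = 5.499 mol.
Each K atom requires 1 electron, so n(e⁻) = 1 × 5.499 = 5.499 mol.
Q = n(e⁻)·F = 5.499 × 96485 = 530500 C.
t = Q/I = 530500 / 0.8440 A = 628600 s.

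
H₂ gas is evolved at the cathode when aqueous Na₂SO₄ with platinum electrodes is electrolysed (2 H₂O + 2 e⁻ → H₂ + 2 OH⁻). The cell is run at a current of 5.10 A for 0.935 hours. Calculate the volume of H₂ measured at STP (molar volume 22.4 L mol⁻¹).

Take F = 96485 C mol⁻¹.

Q = I·t = 5.100 A × 3366.0 s = 17170 C.
n(e⁻) = Q/F = 17170 / 96485 = 0.1779 mol.
2 electrons are transferred per H₂ molecule, so n(H₂) = 0.1779 / 2 = 0.08896 mol.
V = n × V_m = 0.08896 × 22.4 = 1.99 L.

1.99 L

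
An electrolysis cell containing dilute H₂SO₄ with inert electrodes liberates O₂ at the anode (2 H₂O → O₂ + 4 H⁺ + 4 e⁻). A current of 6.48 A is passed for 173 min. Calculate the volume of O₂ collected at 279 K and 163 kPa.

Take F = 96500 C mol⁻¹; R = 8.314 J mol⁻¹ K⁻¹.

Q = I·t = 6.480 A × 10380 s = 67260 C.
n(e⁻) = Q/F = 67260 / 96500 = 0.6970 mol.
4 electrons are transferred per O₂ molecule, so n(O₂) = 0.6970 / 4 = 0.1743 mol.
V = nRT/P = (0.1743 × 8.314 × 279) / (163 × 10³ Pa) = 0.00248 m³ = 2.48 L.

2.48 L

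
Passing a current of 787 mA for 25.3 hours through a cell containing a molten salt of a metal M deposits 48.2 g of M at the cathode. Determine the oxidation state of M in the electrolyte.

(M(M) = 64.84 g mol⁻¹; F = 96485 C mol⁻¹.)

+1

Q = I·t = 0.7870 A × 91080 s = 71680 C, so n(e⁻) = 71680/96485 = 0.7429 mol.
n(M) deposited = 48.2 / 64.84 = 0.7434 mol.
Electrons per atom = n(e⁻)/n(M) = 0.7429 / 0.7434 = 0.999 ≈ 1, so the ion is M⁺.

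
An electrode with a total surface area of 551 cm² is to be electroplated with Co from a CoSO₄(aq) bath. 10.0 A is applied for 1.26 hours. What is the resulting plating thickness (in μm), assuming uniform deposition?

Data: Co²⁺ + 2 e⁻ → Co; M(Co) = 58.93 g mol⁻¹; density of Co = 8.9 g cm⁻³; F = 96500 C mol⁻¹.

28.2 μm

Q = I·t = 10.00 × 4536.0 = 45360 C; n(e⁻) = 0.4701 mol.
n(Co) = n(e⁻)/2 = 0.2350 mol, so m = 0.2350 × 58.93 = 13.85 g.
Volume = m/ρ = 13.85 / 8.9 = 1.556 cm³.
Thickness = V/A = 1.556 / 551 = 0.00282 cm = 28.2 μm.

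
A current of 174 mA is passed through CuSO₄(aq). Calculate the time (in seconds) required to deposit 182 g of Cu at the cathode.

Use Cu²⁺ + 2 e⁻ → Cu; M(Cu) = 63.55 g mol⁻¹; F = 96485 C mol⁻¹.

3.18 × 10⁶ s

n(Cu) = m/M = 182 / 63.55 = 2.864 mol.
Each Cu atom requires 2 electrons, so n(e⁻) = 2 × 2.864 = 5.728 mol.
Q = n(e⁻)·F = 5.728 × 96485 = 552600 C.
t = Q/I = 552600 / 0.1740 A = 3176000 s.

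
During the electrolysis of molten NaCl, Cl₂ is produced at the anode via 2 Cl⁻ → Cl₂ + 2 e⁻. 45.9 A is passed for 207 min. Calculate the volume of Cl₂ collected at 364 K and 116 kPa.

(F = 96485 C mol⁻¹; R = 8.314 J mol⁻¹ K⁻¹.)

77.1 L

Q = I·t = 45.90 A × 12420 s = 570100 C.
n(e⁻) = Q/F = 570100 / 96485 = 5.908 mol.
2 electrons are transferred per Cl₂ molecule, so n(Cl₂) = 5.908 / 2 = 2.954 mol.
V = nRT/P = (2.954 × 8.314 × 364) / (116 × 10³ Pa) = 0.0771 m³ = 77.1 L.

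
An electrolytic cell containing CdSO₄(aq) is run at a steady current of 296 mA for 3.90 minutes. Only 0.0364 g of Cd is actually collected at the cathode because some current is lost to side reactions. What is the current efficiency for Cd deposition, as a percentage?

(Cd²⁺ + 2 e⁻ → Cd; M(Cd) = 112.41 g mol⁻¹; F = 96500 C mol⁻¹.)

90.2 %

Q = I·t = 0.2960 × 234.00 = 69.26 C; n(e⁻) = 69.26/96500 = 0.0007178 mol.
Theoretical n(Cd) = n(e⁻)/2 = 0.0003589 mol, i.e. m_theo = 0.0003589 × 112.41 = 0.04034 g.
Efficiency = m_actual / m_theo = 0.0364 / 0.04034 = 90.2 %.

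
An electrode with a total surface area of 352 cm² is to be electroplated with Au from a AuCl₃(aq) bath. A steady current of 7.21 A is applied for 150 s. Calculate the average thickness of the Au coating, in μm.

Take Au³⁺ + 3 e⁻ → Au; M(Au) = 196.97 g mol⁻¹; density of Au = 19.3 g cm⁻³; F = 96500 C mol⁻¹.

1.08 μm

Q = I·t = 7.210 × 150.00 = 1082 C; n(e⁻) = 0.01121 mol.
n(Au) = n(e⁻)/3 = 0.003736 mol, so m = 0.003736 × 196.97 = 0.7358 g.
Volume = m/ρ = 0.7358 / 19.3 = 0.03813 cm³.
Thickness = V/A = 0.03813 / 352 = 1.08 × 10⁻⁴ cm = 1.08 μm.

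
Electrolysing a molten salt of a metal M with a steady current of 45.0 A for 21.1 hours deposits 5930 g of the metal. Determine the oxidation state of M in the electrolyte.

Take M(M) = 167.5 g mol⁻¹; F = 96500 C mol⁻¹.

Q = I·t = 45.00 A × 75960 s = 3418000 C, so n(e⁻) = 3418000/96500 = 35.42 mol.
n(M) deposited = 5930 / 167.5 = 35.40 mol.
Electrons per atom = n(e⁻)/n(M) = 35.42 / 35.40 = 1.00 ≈ 1, so the ion is M⁺.

+1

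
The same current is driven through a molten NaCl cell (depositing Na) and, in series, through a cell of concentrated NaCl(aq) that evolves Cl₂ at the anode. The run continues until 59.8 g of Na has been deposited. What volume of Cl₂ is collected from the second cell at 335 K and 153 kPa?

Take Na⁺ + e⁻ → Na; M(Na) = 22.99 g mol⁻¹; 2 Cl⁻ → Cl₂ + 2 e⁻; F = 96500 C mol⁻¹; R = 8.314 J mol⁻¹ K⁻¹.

n(Na) = 59.8 / 22.99 = 2.601 mol, so n(e⁻) = 1 × 2.601 = 2.601 mol.
The cells are in series, so the same 2.601 mol of electrons passes through the second cell.
2 Cl⁻ → Cl₂ + 2 e⁻ — 2 mol e⁻ per mol Cl₂, so n(Cl₂) = 2.601/2 = 1.301 mol.
V = nRT/P = (1.301 × 8.314 × 335) / (153 × 10³) = 0.0237 m³ = 23.7 L.

23.7 L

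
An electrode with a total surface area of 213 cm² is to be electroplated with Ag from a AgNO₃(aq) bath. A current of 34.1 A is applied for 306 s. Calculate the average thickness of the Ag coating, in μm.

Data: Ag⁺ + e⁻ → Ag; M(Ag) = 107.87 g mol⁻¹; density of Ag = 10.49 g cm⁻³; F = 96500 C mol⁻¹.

52.2 μm

Q = I·t = 34.10 × 306.00 = 10430 C; n(e⁻) = 0.1081 mol.
n(Ag) = n(e⁻)/1 = 0.1081 mol, so m = 0.1081 × 107.87 = 11.66 g.
Volume = m/ρ = 11.66 / 10.49 = 1.112 cm³.
Thickness = V/A = 1.112 / 213 = 0.00522 cm = 52.2 μm.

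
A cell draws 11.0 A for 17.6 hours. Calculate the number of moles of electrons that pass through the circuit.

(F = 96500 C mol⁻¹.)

7.22 mol

Q = I·t = 11.00 A × 63360 s = 697000 C.
n(e⁻) = Q/F = 697000 / 96500 = 7.22 mol.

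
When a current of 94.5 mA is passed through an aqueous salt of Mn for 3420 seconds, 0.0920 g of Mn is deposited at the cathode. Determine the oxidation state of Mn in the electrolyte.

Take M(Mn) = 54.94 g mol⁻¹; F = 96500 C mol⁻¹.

+2

Q = I·t = 0.09450 A × 3420.0 s = 323.2 C, so n(e⁻) = 323.2/96500 = 0.003349 mol.
n(Mn) deposited = 0.0920 / 54.94 = 0.001675 mol.
Electrons per atom = n(e⁻)/n(Mn) = 0.003349 / 0.001675 = 2.00 ≈ 2, so the ion is Mn²⁺.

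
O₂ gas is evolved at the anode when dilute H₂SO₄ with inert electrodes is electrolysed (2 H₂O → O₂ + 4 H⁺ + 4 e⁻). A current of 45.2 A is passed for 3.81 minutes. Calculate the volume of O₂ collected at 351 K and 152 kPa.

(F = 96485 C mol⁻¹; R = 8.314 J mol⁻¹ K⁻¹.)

0.514 L

Q = I·t = 45.20 A × 228.60 s = 10330 C.
n(e⁻) = Q/F = 10330 / 96485 = 0.1071 mol.
4 electrons are transferred per O₂ molecule, so n(O₂) = 0.1071 / 4 = 0.02677 mol.
V = nRT/P = (0.02677 × 8.314 × 351) / (152 × 10³ Pa) = 5.14 × 10⁻⁴ m³ = 0.514 L.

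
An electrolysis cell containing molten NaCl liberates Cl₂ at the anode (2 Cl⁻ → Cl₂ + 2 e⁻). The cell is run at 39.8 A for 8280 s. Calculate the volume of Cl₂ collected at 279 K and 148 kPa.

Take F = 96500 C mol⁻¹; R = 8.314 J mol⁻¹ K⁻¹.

26.8 L

Q = I·t = 39.80 A × 8280.0 s = 329500 C.
n(e⁻) = Q/F = 329500 / 96500 = 3.415 mol.
2 electrons are transferred per Cl₂ molecule, so n(Cl₂) = 3.415 / 2 = 1.707 mol.
V = nRT/P = (1.707 × 8.314 × 279) / (148 × 10³ Pa) = 0.0268 m³ = 26.8 L.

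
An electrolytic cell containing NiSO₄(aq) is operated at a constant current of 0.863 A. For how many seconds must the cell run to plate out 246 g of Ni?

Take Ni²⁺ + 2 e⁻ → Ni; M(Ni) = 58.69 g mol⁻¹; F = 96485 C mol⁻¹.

n(Ni) = m/M = 246 / 58.69 = 4.192 mol.
Each Ni atom requires 2 electrons, so n(e⁻) = 2 × 4.192 = 8.383 mol.
Q = n(e⁻)·F = 8.383 × 96485 = 808800 C.
t = Q/I = 808800 / 0.8630 A = 937200 s.

9.37 × 10⁵ s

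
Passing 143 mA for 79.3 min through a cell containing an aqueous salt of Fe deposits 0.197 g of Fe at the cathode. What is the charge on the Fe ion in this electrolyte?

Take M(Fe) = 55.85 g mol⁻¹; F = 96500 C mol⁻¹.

Q = I·t = 0.1430 A × 4758.0 s = 680.4 C, so n(e⁻) = 680.4/96500 = 0.007051 mol.
n(Fe) deposited = 0.197 / 55.85 = 0.003527 mol.
Electrons per atom = n(e⁻)/n(Fe) = 0.007051 / 0.003527 = 2.00 ≈ 2, so the ion is Fe²⁺.

+2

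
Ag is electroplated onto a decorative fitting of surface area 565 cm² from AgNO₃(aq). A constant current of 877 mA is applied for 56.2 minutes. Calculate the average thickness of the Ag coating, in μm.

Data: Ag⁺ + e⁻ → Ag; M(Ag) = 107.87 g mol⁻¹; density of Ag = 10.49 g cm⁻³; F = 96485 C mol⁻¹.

5.58 μm

Q = I·t = 0.8770 × 3372.0 = 2957 C; n(e⁻) = 0.03065 mol.
n(Ag) = n(e⁻)/1 = 0.03065 mol, so m = 0.03065 × 107.87 = 3.306 g.
Volume = m/ρ = 3.306 / 10.49 = 0.3152 cm³.
Thickness = V/A = 0.3152 / 565 = 5.58 × 10⁻⁴ cm = 5.58 μm.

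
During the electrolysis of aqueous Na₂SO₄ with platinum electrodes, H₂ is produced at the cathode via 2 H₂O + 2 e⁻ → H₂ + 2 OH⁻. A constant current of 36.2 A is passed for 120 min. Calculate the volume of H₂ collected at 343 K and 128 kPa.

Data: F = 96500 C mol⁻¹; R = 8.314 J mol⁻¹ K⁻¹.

Q = I·t = 36.20 A × 7200.0 s = 260600 C.
n(e⁻) = Q/F = 260600 / 96500 = 2.701 mol.
2 electrons are transferred per H₂ molecule, so n(H₂) = 2.701 / 2 = 1.350 mol.
V = nRT/P = (1.350 × 8.314 × 343) / (128 × 10³ Pa) = 0.0301 m³ = 30.1 L.

30.1 L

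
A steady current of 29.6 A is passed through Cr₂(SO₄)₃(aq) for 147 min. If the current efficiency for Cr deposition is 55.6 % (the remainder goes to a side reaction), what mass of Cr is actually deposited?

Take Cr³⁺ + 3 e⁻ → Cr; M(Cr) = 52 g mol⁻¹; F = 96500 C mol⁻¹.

Q = I·t = 29.60 × 8820.0 = 261100 C.
n(e⁻) = 261100/96500 = 2.705 mol; theoretically n(Cr) = 2.705/3 = 0.9018 mol, m_theo = 46.89 g.
At 55.6 % efficiency, m_actual = 0.556 × 46.89 = 26.1 g.

26.1 g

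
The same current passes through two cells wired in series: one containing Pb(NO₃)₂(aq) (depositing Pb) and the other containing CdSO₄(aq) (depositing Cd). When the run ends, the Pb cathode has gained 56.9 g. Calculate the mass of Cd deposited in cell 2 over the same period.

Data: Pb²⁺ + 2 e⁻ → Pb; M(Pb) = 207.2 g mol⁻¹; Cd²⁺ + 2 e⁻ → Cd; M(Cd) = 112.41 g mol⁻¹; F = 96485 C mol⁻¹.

30.9 g

n(Pb) = 56.9 / 207.2 = 0.2746 mol.
Since Pb²⁺ + 2 e⁻ → Pb, n(e⁻) passed = 2 × 0.2746 = 0.5492 mol.
Cells in series carry the same charge, so the same 0.5492 mol of electrons passes through cell 2.
Cd²⁺ + 2 e⁻ → Cd, so n(Cd) = 0.5492 / 2 = 0.2746 mol.
m(Cd) = 0.2746 × 112.41 = 30.9 g.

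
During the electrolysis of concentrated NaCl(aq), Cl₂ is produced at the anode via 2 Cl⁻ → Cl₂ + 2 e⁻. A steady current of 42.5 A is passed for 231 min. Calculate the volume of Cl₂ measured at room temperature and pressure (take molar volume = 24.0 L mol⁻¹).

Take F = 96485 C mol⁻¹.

73.3 L

Q = I·t = 42.50 A × 13860 s = 589000 C.
n(e⁻) = Q/F = 589000 / 96485 = 6.105 mol.
2 electrons are transferred per Cl₂ molecule, so n(Cl₂) = 6.105 / 2 = 3.053 mol.
V = n × V_m = 3.053 × 24.0 = 73.3 L.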